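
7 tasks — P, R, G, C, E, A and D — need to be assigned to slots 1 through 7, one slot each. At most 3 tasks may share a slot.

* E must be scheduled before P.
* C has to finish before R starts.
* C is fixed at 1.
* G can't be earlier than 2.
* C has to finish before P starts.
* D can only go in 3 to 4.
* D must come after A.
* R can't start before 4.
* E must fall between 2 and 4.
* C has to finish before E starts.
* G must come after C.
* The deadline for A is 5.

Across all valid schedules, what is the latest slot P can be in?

Precedence pushes P to at least 3.
P at 7 is achievable: A in 1, E in 2, G in 2, R in 4, C in 1, D in 3, P in 7.

7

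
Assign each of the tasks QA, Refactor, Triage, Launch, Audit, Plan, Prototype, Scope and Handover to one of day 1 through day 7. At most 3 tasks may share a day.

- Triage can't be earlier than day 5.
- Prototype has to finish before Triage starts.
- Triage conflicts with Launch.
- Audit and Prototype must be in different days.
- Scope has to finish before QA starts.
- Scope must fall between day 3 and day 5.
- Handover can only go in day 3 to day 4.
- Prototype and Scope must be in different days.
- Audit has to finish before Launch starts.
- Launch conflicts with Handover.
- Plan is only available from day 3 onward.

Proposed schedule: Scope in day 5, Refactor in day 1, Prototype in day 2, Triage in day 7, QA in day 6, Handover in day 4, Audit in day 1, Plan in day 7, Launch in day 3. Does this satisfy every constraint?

Handover can only go in day 3 to day 4 — holds.
Scope must fall between day 3 and day 5 — holds.
Launch conflicts with Handover — holds.
Prototype and Scope must be in different days — holds.
Prototype has to finish before Triage starts — holds.
Plan is only available from day 3 onward — holds.
Scope has to finish before QA starts — holds.
Audit has to finish before Launch starts — holds.
Audit and Prototype must be in different days — holds.
Triage conflicts with Launch — holds.
Triage can't be earlier than day 5 — holds.
At most 3 tasks may share a day — holds.

Valid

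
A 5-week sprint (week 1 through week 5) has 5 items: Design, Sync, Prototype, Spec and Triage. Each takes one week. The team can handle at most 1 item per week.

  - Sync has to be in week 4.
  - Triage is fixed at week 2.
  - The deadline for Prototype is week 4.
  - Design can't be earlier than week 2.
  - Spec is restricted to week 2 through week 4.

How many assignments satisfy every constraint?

Enumerating: Sync in week 4, Triage in week 2, Spec in week 3, Design in week 5, Prototype in week 1.

1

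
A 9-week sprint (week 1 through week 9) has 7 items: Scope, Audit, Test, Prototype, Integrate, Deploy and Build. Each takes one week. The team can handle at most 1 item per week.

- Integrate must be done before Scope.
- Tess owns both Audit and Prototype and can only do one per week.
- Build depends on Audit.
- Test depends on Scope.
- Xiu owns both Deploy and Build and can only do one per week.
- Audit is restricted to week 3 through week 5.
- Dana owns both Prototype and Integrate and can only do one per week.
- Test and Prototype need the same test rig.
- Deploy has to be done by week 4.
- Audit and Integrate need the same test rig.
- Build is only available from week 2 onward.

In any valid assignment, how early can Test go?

Precedence pushes Test to at least week 3.
Test at week 3 is achievable: Prototype in week 7; Audit in week 5; Scope in week 2; Build in week 6; Integrate in week 1; Deploy in week 4; Test in week 3.

week 3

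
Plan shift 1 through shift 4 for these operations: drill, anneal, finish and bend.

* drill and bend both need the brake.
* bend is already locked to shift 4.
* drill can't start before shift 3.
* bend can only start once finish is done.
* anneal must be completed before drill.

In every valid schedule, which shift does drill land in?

shift 3

drill's window is shift 3–shift 4.
bend is fixed at shift 4, and drill can't share a shift with bend.
So drill must be shift 3.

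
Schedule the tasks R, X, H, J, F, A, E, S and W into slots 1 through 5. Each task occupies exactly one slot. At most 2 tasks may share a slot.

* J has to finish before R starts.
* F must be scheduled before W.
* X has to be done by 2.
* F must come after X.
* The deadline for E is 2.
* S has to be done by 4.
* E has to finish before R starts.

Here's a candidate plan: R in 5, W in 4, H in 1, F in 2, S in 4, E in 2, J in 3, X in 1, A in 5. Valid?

J has to finish before R starts — holds.
F must be scheduled before W — holds.
The deadline for E is 2 — holds.
F must come after X — holds.
At most 2 tasks may share a slot — holds.
S has to be done by 4 — holds.
E has to finish before R starts — holds.
X has to be done by 2 — holds.

Yes, all constraints hold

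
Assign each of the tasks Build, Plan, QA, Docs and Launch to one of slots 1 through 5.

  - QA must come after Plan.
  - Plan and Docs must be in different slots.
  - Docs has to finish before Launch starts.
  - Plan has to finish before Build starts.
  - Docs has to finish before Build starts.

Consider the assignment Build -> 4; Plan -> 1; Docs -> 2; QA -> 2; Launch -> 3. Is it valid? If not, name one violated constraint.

Plan and Docs must be in different slots — holds.
Plan has to finish before Build starts — holds.
QA must come after Plan — holds.
Docs has to finish before Launch starts — holds.
Docs has to finish before Build starts — holds.

Yes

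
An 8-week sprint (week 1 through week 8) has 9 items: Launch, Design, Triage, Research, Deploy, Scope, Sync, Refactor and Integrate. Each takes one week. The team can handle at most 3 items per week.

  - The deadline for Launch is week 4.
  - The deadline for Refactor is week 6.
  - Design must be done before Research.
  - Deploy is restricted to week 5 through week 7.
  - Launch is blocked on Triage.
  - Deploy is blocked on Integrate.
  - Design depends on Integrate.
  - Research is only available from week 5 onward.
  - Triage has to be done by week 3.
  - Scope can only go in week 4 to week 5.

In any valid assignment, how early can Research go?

Research is available from week 5.
Research at week 5 is achievable: Sync -> week 2; Deploy -> week 5; Launch -> week 2; Research -> week 5; Refactor -> week 1; Design -> week 2; Triage -> week 1; Scope -> week 4; Integrate -> week 1.

week 5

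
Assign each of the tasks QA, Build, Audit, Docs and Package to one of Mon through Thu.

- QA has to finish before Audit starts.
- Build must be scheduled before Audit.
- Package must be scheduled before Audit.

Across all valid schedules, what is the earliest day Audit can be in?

Precedence pushes Audit to at least Tue.
Audit at Tue is achievable: QA=Mon, Build=Mon, Audit=Tue, Docs=Mon, Package=Mon.

Tue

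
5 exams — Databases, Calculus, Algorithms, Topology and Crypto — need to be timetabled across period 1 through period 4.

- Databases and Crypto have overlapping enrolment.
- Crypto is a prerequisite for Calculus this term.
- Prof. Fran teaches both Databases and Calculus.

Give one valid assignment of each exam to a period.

Crypto in period 1, Databases in period 3, Algorithms in period 1, Topology in period 1, Calculus in period 2

Checking: Crypto(period 1) before Calculus(period 2); Databases(period 3) != Calculus(period 2); Databases(period 3) != Crypto(period 1).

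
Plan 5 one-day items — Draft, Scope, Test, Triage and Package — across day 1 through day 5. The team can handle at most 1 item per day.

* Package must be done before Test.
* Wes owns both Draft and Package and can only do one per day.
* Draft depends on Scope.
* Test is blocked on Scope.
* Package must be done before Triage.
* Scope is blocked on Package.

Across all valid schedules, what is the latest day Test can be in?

day 5

Precedence pushes Test to at least day 3.
Test at day 5 is achievable: Package -> day 1; Test -> day 5; Scope -> day 2; Triage -> day 4; Draft -> day 3.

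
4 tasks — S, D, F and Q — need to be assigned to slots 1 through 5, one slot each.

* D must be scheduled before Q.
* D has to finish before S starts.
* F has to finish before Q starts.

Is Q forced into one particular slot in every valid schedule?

Q can be 2 (e.g. D=1; Q=2; S=2; F=1) or 3 (e.g. S in 2; D in 1; Q in 3; F in 1).

No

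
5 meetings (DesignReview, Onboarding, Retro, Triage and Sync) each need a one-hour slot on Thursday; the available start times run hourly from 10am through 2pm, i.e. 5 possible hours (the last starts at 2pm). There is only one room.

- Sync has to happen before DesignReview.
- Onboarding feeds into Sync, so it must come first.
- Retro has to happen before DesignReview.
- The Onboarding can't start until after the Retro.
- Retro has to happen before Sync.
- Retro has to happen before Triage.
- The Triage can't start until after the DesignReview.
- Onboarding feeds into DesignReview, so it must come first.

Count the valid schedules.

Enumerating: Retro=10am, Sync=12pm, Onboarding=11am, Triage=2pm, DesignReview=1pm.

1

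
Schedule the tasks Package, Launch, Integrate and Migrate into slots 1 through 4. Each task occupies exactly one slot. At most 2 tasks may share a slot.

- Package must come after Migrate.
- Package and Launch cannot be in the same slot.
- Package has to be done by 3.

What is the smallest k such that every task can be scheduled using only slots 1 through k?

2 slots

The precedence chain requires at least 2 distinct slots.
With at most 2 per slot and 4 tasks, at least 2 slots are needed.
2 works (last occupied slot: 2): for example Migrate -> 1; Launch -> 1; Package -> 2; Integrate -> 2.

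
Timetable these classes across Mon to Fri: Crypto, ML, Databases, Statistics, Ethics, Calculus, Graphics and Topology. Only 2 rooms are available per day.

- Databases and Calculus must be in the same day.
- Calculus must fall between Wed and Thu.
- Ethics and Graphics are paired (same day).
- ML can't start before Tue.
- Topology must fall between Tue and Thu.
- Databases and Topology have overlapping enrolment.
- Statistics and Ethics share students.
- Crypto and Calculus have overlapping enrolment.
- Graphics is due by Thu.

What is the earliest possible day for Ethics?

Mon

Ethics must be in the same day as Graphics, which can't be after Thu, so Ethics is at most Thu.
Ethics at Mon is achievable: ML in Tue, Topology in Tue, Ethics in Mon, Calculus in Wed, Crypto in Thu, Graphics in Mon, Databases in Wed, Statistics in Thu.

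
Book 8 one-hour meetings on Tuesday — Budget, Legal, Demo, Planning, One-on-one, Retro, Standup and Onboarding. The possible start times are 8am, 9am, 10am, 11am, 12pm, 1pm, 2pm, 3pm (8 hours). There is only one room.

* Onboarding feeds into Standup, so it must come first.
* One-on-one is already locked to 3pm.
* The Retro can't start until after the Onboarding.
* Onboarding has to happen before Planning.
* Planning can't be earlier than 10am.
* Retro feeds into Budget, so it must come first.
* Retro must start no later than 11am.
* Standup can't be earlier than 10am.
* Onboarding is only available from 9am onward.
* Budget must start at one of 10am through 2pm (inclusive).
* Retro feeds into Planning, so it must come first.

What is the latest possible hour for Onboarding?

Onboarding is available from 9am; downstream work caps Onboarding at 10am.
Onboarding at 10am is achievable: Legal -> 8am; One-on-one -> 3pm; Retro -> 11am; Demo -> 9am; Budget -> 12pm; Planning -> 1pm; Onboarding -> 10am; Standup -> 2pm.

10am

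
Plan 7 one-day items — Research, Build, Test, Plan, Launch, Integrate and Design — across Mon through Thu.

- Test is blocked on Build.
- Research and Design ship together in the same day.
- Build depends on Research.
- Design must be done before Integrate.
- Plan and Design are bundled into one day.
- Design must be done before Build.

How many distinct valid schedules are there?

Splitting on Research: it can be Mon (36), Tue (8). Listing each branch's schedules as (Build, Test, Plan, Launch, Integrate, Design):
Research=Mon: (Tue,Wed,Mon,Mon,Tue,Mon) (Tue,Wed,Mon,Mon,Wed,Mon) (Tue,Wed,Mon,Mon,Thu,Mon) (Tue,Wed,Mon,Tue,Tue,Mon) (Tue,Wed,Mon,Tue,Wed,Mon) (Tue,Wed,Mon,Tue,Thu,Mon) (Tue,Wed,Mon,Wed,Tue,Mon) (Tue,Wed,Mon,Wed,Wed,Mon) (Tue,Wed,Mon,Wed,Thu,Mon) (Tue,Wed,Mon,Thu,Tue,Mon) (Tue,Wed,Mon,Thu,Wed,Mon) (Tue,Wed,Mon,Thu,Thu,Mon) (Tue,Thu,Mon,Mon,Tue,Mon) (Tue,Thu,Mon,Mon,Wed,Mon) (Tue,Thu,Mon,Mon,Thu,Mon) (Tue,Thu,Mon,Tue,Tue,Mon) (Tue,Thu,Mon,Tue,Wed,Mon) (Tue,Thu,Mon,Tue,Thu,Mon) (Tue,Thu,Mon,Wed,Tue,Mon) (Tue,Thu,Mon,Wed,Wed,Mon) (Tue,Thu,Mon,Wed,Thu,Mon) (Tue,Thu,Mon,Thu,Tue,Mon) (Tue,Thu,Mon,Thu,Wed,Mon) (Tue,Thu,Mon,Thu,Thu,Mon) (Wed,Thu,Mon,Mon,Tue,Mon) (Wed,Thu,Mon,Mon,Wed,Mon) (Wed,Thu,Mon,Mon,Thu,Mon) (Wed,Thu,Mon,Tue,Tue,Mon) (Wed,Thu,Mon,Tue,Wed,Mon) (Wed,Thu,Mon,Tue,Thu,Mon) (Wed,Thu,Mon,Wed,Tue,Mon) (Wed,Thu,Mon,Wed,Wed,Mon) (Wed,Thu,Mon,Wed,Thu,Mon) (Wed,Thu,Mon,Thu,Tue,Mon) (Wed,Thu,Mon,Thu,Wed,Mon) (Wed,Thu,Mon,Thu,Thu,Mon) — 36.
Research=Tue: (Wed,Thu,Tue,Mon,Wed,Tue) (Wed,Thu,Tue,Mon,Thu,Tue) (Wed,Thu,Tue,Tue,Wed,Tue) (Wed,Thu,Tue,Tue,Thu,Tue) (Wed,Thu,Tue,Wed,Wed,Tue) (Wed,Thu,Tue,Wed,Thu,Tue) (Wed,Thu,Tue,Thu,Wed,Tue) (Wed,Thu,Tue,Thu,Thu,Tue) — 8.
Summing: 36 + 8 = 44.

44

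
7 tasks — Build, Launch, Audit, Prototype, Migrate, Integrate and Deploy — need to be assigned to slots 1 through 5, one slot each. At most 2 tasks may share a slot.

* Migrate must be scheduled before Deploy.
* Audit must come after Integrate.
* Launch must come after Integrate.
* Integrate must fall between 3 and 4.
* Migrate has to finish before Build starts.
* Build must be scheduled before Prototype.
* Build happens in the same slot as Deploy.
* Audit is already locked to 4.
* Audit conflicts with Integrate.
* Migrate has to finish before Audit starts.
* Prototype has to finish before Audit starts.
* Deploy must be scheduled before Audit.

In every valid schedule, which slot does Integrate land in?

3

Integrate's window is 3–4.
Audit is fixed at 4, and Integrate can't share a slot with Audit.
So Integrate must be 3.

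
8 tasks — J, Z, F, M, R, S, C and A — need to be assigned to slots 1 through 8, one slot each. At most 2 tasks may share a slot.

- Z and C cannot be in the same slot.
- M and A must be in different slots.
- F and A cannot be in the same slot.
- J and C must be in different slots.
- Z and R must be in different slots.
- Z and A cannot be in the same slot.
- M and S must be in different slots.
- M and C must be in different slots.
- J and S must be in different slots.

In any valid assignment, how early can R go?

1

R at 1 is achievable: A in 5, F in 2, M in 3, S in 4, J in 1, R in 1, Z in 2, C in 4.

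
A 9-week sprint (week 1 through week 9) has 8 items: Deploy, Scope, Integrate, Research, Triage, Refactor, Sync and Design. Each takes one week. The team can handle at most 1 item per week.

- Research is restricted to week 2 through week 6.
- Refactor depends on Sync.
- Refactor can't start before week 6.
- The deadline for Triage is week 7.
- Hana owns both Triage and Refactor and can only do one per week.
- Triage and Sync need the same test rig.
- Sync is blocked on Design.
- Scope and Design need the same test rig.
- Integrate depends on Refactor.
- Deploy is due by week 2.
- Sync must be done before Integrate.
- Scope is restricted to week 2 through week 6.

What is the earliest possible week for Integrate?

Precedence pushes Integrate to at least week 7.
Integrate at week 8 is achievable: Sync=week 5, Triage=week 7, Scope=week 2, Research=week 3, Integrate=week 8, Refactor=week 6, Design=week 4, Deploy=week 1.
Nothing earlier works — the conflict and capacity constraints rule out every week before week 8.

week 8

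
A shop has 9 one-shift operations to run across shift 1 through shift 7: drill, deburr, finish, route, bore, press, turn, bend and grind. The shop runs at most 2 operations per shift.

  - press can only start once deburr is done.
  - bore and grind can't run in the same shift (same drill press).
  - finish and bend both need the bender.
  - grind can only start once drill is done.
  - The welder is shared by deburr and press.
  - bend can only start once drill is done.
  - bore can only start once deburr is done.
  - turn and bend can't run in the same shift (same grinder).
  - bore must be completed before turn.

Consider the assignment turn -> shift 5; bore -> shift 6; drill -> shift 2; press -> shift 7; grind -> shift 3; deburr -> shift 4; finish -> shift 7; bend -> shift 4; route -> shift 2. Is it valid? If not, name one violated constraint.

No — it violates: bore must be completed before turn

bore and grind can't run in the same shift (same drill press) — holds.
bore must be completed before turn — violated.
The shop runs at most 2 operations per shift — holds.
press can only start once deburr is done — holds.
bend can only start once drill is done — holds.
turn and bend can't run in the same shift (same grinder) — holds.
finish and bend both need the bender — holds.
The welder is shared by deburr and press — holds.
grind can only start once drill is done — holds.
bore can only start once deburr is done — holds.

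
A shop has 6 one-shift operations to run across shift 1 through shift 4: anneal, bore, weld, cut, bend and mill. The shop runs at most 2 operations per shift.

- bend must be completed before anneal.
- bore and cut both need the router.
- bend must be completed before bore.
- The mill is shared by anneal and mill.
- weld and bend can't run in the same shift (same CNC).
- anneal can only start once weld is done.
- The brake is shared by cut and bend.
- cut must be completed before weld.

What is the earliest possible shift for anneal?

shift 4

Precedence pushes anneal to at least shift 3.
anneal at shift 4 is achievable: cut=shift 1, anneal=shift 4, mill=shift 1, weld=shift 2, bend=shift 3, bore=shift 4.
Nothing earlier works — the conflict and capacity constraints rule out every shift before shift 4.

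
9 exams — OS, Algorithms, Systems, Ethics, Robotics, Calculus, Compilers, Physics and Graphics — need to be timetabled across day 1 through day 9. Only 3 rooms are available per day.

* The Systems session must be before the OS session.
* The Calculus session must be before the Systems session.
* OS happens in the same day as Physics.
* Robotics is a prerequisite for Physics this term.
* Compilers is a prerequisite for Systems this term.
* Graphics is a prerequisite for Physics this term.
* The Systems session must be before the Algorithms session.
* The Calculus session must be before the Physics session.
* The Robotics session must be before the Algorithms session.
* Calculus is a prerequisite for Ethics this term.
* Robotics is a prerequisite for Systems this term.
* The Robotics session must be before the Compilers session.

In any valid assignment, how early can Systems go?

Precedence pushes Systems to at least day 3; downstream work caps Systems at day 8.
Systems at day 3 is achievable: Compilers in day 2, Robotics in day 1, Physics in day 4, OS in day 4, Algorithms in day 4, Calculus in day 1, Graphics in day 1, Ethics in day 2, Systems in day 3.

day 3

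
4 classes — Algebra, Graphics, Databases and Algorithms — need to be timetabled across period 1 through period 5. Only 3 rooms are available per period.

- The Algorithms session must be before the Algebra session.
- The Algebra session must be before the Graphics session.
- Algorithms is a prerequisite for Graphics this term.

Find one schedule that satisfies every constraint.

Algorithms=period 1; Algebra=period 2; Databases=period 1; Graphics=period 3

Checking: Algorithms(period 1) before Algebra(period 2); Algebra(period 2) before Graphics(period 3); Algorithms(period 1) before Graphics(period 3); max 2 per period (cap 3).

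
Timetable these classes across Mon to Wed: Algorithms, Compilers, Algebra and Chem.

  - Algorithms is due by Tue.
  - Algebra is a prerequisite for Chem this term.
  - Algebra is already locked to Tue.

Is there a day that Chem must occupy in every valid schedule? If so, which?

Precedence pushes Chem to at least Wed.
So Chem is pinned to Wed.

Wed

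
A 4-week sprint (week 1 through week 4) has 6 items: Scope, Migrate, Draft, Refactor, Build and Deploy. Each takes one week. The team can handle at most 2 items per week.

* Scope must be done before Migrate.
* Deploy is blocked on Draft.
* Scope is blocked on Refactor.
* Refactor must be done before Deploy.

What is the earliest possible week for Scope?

week 2

Precedence pushes Scope to at least week 2; downstream work caps Scope at week 3.
Scope at week 2 is achievable: Scope in week 2, Refactor in week 1, Deploy in week 2, Draft in week 1, Migrate in week 3, Build in week 3.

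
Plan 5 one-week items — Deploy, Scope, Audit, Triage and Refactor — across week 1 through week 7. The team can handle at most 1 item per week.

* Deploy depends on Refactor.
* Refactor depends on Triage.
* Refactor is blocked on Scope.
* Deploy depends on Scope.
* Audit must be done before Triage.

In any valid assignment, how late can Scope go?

Downstream work caps Scope at week 5.
Scope at week 5 is achievable: Deploy -> week 7; Refactor -> week 6; Audit -> week 1; Scope -> week 5; Triage -> week 2.

week 5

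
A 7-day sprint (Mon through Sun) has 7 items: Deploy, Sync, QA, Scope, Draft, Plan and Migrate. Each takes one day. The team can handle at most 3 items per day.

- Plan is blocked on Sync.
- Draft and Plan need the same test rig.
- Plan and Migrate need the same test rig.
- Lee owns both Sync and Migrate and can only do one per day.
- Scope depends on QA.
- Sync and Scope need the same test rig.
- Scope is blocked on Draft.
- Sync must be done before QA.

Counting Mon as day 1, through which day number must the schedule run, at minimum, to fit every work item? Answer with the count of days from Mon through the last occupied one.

The precedence chain requires at least 3 distinct days.
With at most 3 per day and 7 work items, at least 3 days are needed.
3 works (last occupied day: Wed): for example Sync -> Mon, Draft -> Mon, Plan -> Tue, Migrate -> Wed, QA -> Tue, Scope -> Wed, Deploy -> Mon.

3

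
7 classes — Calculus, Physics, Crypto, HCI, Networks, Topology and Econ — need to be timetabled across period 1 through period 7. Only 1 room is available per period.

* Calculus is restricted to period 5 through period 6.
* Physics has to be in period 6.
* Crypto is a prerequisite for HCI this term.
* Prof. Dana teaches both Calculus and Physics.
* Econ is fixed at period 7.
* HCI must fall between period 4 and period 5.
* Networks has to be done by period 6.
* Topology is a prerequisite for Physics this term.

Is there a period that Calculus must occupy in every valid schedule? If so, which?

period 5

Calculus's window is period 5–period 6.
Physics is fixed at period 6, and Calculus can't share a period with Physics.
So Calculus must be period 5.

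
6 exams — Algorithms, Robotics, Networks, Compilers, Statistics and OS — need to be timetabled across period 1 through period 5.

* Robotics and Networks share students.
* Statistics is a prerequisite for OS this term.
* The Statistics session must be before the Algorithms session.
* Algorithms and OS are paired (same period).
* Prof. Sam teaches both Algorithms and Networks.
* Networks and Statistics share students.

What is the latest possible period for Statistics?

period 4

Downstream work caps Statistics at period 4.
Statistics at period 4 is achievable: Robotics in period 1; Statistics in period 4; Compilers in period 1; Networks in period 2; OS in period 5; Algorithms in period 5.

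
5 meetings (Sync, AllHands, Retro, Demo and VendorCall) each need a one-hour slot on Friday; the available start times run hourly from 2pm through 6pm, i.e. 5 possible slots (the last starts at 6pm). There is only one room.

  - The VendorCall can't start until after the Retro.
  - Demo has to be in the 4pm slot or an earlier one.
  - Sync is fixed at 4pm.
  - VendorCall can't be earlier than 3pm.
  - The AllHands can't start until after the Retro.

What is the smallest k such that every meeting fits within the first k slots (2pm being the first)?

The precedence chain requires at least 2 distinct slots.
With at most 1 per slot and 5 meetings, at least 5 slots are needed.
Sync can't be placed before 4pm — that is slot 3 counting from 2pm — so the schedule must run through at least 3 slots.
5 works (last occupied slot: 6pm): for example VendorCall=5pm; Sync=4pm; Demo=2pm; AllHands=6pm; Retro=3pm.

5 slots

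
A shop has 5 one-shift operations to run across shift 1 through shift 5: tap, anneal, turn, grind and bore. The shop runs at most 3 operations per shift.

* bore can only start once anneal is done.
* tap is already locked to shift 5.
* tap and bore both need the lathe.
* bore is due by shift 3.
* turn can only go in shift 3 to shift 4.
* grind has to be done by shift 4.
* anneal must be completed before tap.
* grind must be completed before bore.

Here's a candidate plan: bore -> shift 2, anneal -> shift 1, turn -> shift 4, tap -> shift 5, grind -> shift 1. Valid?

bore is due by shift 3 — holds.
tap and bore both need the lathe — holds.
turn can only go in shift 3 to shift 4 — holds.
The shop runs at most 3 operations per shift — holds.
tap is already locked to shift 5 — holds.
grind must be completed before bore — holds.
grind has to be done by shift 4 — holds.
bore can only start once anneal is done — holds.
anneal must be completed before tap — holds.

Yes, all constraints hold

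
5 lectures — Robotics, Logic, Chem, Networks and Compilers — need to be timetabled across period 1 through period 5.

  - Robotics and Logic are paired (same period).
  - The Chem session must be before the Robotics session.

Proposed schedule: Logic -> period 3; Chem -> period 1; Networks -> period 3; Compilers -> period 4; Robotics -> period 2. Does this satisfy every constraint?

Invalid. Robotics and Logic are paired (same period).

Robotics and Logic are paired (same period) — violated.
The Chem session must be before the Robotics session — holds.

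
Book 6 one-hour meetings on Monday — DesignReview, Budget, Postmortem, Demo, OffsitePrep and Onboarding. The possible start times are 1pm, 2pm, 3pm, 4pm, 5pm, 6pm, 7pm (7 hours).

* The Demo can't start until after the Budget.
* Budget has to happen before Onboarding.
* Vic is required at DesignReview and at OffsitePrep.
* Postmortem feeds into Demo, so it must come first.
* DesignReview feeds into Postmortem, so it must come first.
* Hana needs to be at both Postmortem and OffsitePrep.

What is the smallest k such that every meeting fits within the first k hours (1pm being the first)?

The precedence chain requires at least 3 distinct hours.
3 works (last occupied hour: 3pm): for example DesignReview -> 1pm, Budget -> 1pm, Postmortem -> 2pm, OffsitePrep -> 3pm, Demo -> 3pm, Onboarding -> 2pm.

3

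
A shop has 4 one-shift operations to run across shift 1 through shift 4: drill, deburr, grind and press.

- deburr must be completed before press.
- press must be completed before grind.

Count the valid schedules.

16

Splitting on drill: it can be shift 1 (4), shift 2 (4), shift 3 (4), shift 4 (4). Listing each branch's schedules as (deburr, grind, press) by shift number:
drill=shift 1: (1,3,2) (1,4,2) (1,4,3) (2,4,3) — 4.
drill=shift 2: (1,3,2) (1,4,2) (1,4,3) (2,4,3) — 4.
drill=shift 3: (1,3,2) (1,4,2) (1,4,3) (2,4,3) — 4.
drill=shift 4: (1,3,2) (1,4,2) (1,4,3) (2,4,3) — 4.
Summing: 4 + 4 + 4 + 4 = 16.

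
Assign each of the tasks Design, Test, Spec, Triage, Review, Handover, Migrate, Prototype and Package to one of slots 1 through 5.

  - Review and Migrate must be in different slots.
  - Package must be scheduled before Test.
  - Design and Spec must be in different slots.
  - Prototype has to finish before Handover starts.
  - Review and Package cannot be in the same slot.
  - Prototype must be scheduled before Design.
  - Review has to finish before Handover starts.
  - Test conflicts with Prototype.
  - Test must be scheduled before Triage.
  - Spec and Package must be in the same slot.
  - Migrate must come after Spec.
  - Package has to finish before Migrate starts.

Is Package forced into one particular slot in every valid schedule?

Package can be 1 (e.g. Package=1, Prototype=1, Test=2, Review=2, Triage=3, Design=2, Handover=3, Migrate=3, Spec=1) or 2 (e.g. Design in 3, Package in 2, Prototype in 1, Spec in 2, Triage in 4, Migrate in 3, Review in 1, Handover in 2, Test in 3).

No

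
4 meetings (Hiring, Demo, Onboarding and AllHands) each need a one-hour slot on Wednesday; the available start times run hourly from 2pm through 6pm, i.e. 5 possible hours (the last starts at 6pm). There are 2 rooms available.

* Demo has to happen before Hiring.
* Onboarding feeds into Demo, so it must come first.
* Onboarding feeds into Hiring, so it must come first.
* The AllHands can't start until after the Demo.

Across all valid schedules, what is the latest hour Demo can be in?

5pm

Precedence pushes Demo to at least 3pm; downstream work caps Demo at 5pm.
Demo at 5pm is achievable: AllHands=6pm; Hiring=6pm; Onboarding=2pm; Demo=5pm.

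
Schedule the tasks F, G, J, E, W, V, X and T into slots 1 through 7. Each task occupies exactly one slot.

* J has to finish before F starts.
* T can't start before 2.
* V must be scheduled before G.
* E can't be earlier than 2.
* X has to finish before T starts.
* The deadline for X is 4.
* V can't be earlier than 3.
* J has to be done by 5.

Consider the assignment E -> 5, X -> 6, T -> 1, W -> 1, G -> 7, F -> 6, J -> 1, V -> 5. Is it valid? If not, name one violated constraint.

No. X has to finish before T starts is not satisfied.

J has to finish before F starts — holds.
T can't start before 2 — violated.
The deadline for X is 4 — violated.
V must be scheduled before G — holds.
E can't be earlier than 2 — holds.
J has to be done by 5 — holds.
X has to finish before T starts — violated.
V can't be earlier than 3 — holds.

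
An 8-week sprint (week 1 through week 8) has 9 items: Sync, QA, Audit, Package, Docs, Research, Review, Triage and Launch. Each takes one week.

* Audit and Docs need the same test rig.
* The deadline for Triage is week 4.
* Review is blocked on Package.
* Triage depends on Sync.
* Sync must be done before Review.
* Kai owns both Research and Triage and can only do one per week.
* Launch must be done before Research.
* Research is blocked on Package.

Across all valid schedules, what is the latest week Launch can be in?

week 7

Downstream work caps Launch at week 7.
Launch at week 7 is achievable: Review -> week 2; Launch -> week 7; Package -> week 1; Sync -> week 1; Research -> week 8; QA -> week 1; Triage -> week 2; Docs -> week 2; Audit -> week 1.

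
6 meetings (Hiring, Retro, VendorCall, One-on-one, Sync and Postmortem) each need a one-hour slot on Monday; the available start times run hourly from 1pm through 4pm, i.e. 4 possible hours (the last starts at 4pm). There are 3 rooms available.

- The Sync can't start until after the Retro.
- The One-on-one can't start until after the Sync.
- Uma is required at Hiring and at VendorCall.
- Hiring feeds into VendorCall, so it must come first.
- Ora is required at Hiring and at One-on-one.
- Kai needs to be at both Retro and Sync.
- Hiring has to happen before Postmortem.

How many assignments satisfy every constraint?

Splitting on Hiring: it can be 1pm (36), 2pm (16), 3pm (3). Listing each branch's schedules as (Retro, VendorCall, One-on-one, Sync, Postmortem):
Hiring=1pm: (1pm,2pm,3pm,2pm,2pm) (1pm,2pm,3pm,2pm,3pm) (1pm,2pm,3pm,2pm,4pm) (1pm,2pm,4pm,2pm,2pm) (1pm,2pm,4pm,2pm,3pm) (1pm,2pm,4pm,2pm,4pm) (1pm,2pm,4pm,3pm,2pm) (1pm,2pm,4pm,3pm,3pm) (1pm,2pm,4pm,3pm,4pm) (1pm,3pm,3pm,2pm,2pm) (1pm,3pm,3pm,2pm,3pm) (1pm,3pm,3pm,2pm,4pm) (1pm,3pm,4pm,2pm,2pm) (1pm,3pm,4pm,2pm,3pm) (1pm,3pm,4pm,2pm,4pm) (1pm,3pm,4pm,3pm,2pm) (1pm,3pm,4pm,3pm,3pm) (1pm,3pm,4pm,3pm,4pm) (1pm,4pm,3pm,2pm,2pm) (1pm,4pm,3pm,2pm,3pm) (1pm,4pm,3pm,2pm,4pm) (1pm,4pm,4pm,2pm,2pm) (1pm,4pm,4pm,2pm,3pm) (1pm,4pm,4pm,2pm,4pm) (1pm,4pm,4pm,3pm,2pm) (1pm,4pm,4pm,3pm,3pm) (1pm,4pm,4pm,3pm,4pm) (2pm,2pm,4pm,3pm,2pm) (2pm,2pm,4pm,3pm,3pm) (2pm,2pm,4pm,3pm,4pm) (2pm,3pm,4pm,3pm,2pm) (2pm,3pm,4pm,3pm,3pm) (2pm,3pm,4pm,3pm,4pm) (2pm,4pm,4pm,3pm,2pm) (2pm,4pm,4pm,3pm,3pm) (2pm,4pm,4pm,3pm,4pm) — 36.
Hiring=2pm: (1pm,3pm,3pm,2pm,3pm) (1pm,3pm,3pm,2pm,4pm) (1pm,3pm,4pm,2pm,3pm) (1pm,3pm,4pm,2pm,4pm) (1pm,3pm,4pm,3pm,3pm) (1pm,3pm,4pm,3pm,4pm) (1pm,4pm,3pm,2pm,3pm) (1pm,4pm,3pm,2pm,4pm) (1pm,4pm,4pm,2pm,3pm) (1pm,4pm,4pm,2pm,4pm) (1pm,4pm,4pm,3pm,3pm) (1pm,4pm,4pm,3pm,4pm) (2pm,3pm,4pm,3pm,3pm) (2pm,3pm,4pm,3pm,4pm) (2pm,4pm,4pm,3pm,3pm) (2pm,4pm,4pm,3pm,4pm) — 16.
Hiring=3pm: (1pm,4pm,4pm,2pm,4pm) (1pm,4pm,4pm,3pm,4pm) (2pm,4pm,4pm,3pm,4pm) — 3.
Summing: 36 + 16 + 3 = 55.

55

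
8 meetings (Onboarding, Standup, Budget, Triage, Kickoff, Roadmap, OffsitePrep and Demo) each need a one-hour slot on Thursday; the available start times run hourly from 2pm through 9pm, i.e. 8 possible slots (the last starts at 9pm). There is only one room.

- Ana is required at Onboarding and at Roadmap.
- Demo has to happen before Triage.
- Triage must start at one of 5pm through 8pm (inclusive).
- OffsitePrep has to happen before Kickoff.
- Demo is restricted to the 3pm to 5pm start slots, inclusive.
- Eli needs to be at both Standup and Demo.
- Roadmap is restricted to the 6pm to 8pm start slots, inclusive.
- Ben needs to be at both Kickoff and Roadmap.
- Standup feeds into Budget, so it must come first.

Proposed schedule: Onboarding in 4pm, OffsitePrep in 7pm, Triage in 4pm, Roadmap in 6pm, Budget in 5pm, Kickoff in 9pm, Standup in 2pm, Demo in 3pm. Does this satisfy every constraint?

No — it violates: There is only one room

OffsitePrep has to happen before Kickoff — holds.
Eli needs to be at both Standup and Demo — holds.
Roadmap is restricted to the 6pm to 8pm start slots, inclusive — holds.
Ben needs to be at both Kickoff and Roadmap — holds.
Demo has to happen before Triage — holds.
Demo is restricted to the 3pm to 5pm start slots, inclusive — holds.
There is only one room — violated.
Standup feeds into Budget, so it must come first — holds.
Triage must start at one of 5pm through 8pm (inclusive) — violated.
Ana is required at Onboarding and at Roadmap — holds.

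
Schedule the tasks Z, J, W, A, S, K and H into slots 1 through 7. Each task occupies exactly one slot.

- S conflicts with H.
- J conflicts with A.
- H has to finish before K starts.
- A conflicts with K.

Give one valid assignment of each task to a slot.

J in 1, A in 3, H in 1, S in 2, W in 1, K in 2, Z in 1

Checking: H(1) before K(2); J(1) != A(3); S(2) != H(1); A(3) != K(2).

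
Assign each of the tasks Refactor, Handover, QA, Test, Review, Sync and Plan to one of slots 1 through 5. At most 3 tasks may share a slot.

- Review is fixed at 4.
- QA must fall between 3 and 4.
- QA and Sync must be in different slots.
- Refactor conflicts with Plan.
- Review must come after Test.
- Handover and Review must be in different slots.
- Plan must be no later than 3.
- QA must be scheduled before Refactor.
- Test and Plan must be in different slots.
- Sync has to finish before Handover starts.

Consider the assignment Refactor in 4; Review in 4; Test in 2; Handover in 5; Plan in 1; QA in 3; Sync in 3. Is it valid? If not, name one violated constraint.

Refactor conflicts with Plan — holds.
Sync has to finish before Handover starts — holds.
Review must come after Test — holds.
Review is fixed at 4 — holds.
QA and Sync must be in different slots — violated.
QA must fall between 3 and 4 — holds.
Test and Plan must be in different slots — holds.
Handover and Review must be in different slots — holds.
Plan must be no later than 3 — holds.
At most 3 tasks may share a slot — holds.
QA must be scheduled before Refactor — holds.

No — it violates: QA and Sync must be in different slots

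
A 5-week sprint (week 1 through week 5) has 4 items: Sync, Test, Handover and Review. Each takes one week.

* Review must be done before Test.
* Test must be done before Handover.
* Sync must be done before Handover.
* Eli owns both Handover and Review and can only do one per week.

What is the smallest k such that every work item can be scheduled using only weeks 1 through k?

The precedence chain requires at least 3 distinct weeks.
3 works (last occupied week: week 3): for example Test in week 2; Sync in week 1; Review in week 1; Handover in week 3.

3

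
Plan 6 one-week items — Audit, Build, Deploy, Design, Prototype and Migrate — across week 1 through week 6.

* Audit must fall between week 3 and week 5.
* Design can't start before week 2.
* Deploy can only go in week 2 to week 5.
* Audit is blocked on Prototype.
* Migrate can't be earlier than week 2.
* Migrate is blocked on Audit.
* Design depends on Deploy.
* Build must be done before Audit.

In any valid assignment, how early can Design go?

week 3

Design is available from week 2; precedence pushes Design to at least week 3.
Design at week 3 is achievable: Migrate=week 4, Audit=week 3, Deploy=week 2, Prototype=week 1, Design=week 3, Build=week 1.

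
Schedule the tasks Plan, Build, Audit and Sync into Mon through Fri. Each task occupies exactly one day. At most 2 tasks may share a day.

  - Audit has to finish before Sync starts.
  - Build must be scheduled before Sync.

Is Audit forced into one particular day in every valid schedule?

Audit can be Mon (e.g. Sync=Tue; Build=Mon; Plan=Tue; Audit=Mon) or Tue (e.g. Plan -> Mon, Sync -> Wed, Audit -> Tue, Build -> Mon).

No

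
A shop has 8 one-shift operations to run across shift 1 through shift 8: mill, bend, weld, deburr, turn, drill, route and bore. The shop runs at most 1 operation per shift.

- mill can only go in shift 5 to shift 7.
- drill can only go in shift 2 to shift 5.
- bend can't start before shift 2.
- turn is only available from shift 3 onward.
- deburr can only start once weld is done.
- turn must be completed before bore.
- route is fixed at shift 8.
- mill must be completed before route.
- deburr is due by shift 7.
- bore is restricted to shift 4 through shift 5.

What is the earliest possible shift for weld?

shift 1

Downstream work caps weld at shift 6.
weld at shift 1 is achievable: turn -> shift 3; deburr -> shift 6; mill -> shift 5; drill -> shift 2; bend -> shift 7; route -> shift 8; weld -> shift 1; bore -> shift 4.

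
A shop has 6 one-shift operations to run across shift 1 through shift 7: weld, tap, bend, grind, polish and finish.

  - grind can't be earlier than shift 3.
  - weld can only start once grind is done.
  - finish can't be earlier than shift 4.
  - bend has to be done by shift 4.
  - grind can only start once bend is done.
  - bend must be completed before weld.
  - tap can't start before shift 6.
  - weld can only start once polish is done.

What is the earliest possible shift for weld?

Precedence pushes weld to at least shift 4.
weld at shift 4 is achievable: bend -> shift 1, tap -> shift 6, finish -> shift 4, polish -> shift 1, weld -> shift 4, grind -> shift 3.

shift 4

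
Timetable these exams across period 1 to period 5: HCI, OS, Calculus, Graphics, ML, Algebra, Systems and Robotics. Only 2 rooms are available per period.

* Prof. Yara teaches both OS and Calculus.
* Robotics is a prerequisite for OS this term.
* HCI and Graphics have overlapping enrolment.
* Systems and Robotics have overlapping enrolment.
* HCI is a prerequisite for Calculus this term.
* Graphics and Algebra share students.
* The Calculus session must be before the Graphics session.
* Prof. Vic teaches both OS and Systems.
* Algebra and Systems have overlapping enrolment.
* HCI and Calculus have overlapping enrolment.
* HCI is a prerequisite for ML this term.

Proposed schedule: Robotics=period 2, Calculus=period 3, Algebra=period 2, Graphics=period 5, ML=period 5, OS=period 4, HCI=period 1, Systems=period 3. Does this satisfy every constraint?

Yes, all constraints hold

HCI and Calculus have overlapping enrolment — holds.
Prof. Yara teaches both OS and Calculus — holds.
HCI and Graphics have overlapping enrolment — holds.
Algebra and Systems have overlapping enrolment — holds.
HCI is a prerequisite for ML this term — holds.
The Calculus session must be before the Graphics session — holds.
Systems and Robotics have overlapping enrolment — holds.
Graphics and Algebra share students — holds.
Only 2 rooms are available per period — holds.
Robotics is a prerequisite for OS this term — holds.
Prof. Vic teaches both OS and Systems — holds.
HCI is a prerequisite for Calculus this term — holds.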